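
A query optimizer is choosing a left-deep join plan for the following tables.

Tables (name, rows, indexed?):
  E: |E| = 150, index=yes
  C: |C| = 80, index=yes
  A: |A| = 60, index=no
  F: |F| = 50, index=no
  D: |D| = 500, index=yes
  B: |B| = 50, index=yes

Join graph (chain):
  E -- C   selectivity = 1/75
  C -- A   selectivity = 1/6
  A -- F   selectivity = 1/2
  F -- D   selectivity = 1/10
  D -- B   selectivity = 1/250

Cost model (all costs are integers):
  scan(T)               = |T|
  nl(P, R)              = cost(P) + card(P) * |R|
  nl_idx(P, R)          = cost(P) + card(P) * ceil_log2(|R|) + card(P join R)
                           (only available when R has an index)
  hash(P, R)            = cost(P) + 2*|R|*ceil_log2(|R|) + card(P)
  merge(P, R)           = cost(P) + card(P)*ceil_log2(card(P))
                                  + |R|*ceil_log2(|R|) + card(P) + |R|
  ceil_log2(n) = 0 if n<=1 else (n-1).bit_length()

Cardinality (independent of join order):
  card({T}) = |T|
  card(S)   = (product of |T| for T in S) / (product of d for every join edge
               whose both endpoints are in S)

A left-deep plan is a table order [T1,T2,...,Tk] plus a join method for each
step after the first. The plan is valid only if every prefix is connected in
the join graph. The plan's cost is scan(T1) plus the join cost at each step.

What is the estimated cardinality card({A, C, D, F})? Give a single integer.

1000000

Tables in S: A(60), C(80), D(500), F(50)
Edges inside S: C-A(d=6), A-F(d=2), F-D(d=10)
numerator = 60 * 80 * 500 * 50 = 120000000
denominator = 6 * 2 * 10 = 120
card(S) = 120000000 / 120 = 1000000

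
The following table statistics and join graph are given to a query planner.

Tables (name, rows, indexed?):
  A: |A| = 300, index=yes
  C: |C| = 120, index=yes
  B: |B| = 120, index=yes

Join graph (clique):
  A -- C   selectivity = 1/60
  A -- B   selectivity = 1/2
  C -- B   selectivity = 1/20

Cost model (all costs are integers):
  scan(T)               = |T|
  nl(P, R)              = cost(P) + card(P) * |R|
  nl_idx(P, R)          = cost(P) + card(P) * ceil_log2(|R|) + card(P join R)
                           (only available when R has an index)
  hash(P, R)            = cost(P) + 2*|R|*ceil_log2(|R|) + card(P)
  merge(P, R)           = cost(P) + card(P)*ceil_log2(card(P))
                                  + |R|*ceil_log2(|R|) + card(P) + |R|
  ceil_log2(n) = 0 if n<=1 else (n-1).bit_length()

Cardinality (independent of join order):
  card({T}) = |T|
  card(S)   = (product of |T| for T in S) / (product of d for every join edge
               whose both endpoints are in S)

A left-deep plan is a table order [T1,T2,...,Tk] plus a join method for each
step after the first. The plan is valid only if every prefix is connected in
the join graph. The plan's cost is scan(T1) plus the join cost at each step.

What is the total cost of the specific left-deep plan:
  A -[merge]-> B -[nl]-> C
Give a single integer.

step 1: scan A: cost=300, card=300
step 2: join B via merge
    card(P join B) = 300*120/(2) = 18000
    cost = 300 + 300*9 + 120*7 + 300 + 120 = 4260
step 3: join C via nl
    card(P join C) = 18000*120/(60*20) = 1800
    cost = 4260 + 18000*120 = 2164260

2164260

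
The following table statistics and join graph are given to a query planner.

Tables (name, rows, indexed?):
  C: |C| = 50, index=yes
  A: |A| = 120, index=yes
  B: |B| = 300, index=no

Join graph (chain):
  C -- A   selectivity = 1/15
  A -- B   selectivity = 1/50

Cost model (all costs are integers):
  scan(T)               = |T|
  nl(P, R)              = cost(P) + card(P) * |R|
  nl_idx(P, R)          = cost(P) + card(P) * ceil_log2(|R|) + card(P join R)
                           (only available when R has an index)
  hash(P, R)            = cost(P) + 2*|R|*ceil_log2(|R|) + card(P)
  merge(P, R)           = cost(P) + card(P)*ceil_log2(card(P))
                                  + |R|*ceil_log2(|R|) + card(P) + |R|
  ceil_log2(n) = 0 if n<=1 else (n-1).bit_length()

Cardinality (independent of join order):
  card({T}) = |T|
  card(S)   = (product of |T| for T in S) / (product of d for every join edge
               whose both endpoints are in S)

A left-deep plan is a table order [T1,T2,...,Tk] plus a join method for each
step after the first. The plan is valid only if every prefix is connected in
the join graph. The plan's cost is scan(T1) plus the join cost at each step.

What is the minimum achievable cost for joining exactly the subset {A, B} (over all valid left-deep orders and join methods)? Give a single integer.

Selinger DP over subsets of {A,B}:
  {A}: scan cost=120, card=120
  {B}: scan cost=300, card=300
  {AB}: card=720; try (A,hash)→2280, (A,nl_idx)→3120, (B,merge)→4080, (A,merge)→4260, (B,hash)→5640, (B,nl)→36120 …(+1); best=2280 via (A,hash)

2280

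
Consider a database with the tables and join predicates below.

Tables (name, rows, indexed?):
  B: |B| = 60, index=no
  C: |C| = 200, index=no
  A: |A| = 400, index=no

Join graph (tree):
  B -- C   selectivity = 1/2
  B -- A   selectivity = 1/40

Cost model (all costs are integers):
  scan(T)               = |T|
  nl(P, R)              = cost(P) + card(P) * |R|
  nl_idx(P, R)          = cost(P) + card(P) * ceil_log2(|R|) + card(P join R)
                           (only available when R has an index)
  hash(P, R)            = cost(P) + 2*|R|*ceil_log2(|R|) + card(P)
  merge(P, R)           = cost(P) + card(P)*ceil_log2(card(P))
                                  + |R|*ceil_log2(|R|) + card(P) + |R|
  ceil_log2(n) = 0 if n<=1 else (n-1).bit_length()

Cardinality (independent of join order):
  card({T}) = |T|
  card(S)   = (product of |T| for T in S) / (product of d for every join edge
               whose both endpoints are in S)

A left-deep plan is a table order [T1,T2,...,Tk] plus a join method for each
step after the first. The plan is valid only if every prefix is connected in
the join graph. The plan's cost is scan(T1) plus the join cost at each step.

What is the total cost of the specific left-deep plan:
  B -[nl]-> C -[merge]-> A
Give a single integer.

step 1: scan B: cost=60, card=60
step 2: join C via nl
    card(P join C) = 60*200/(2) = 6000
    cost = 60 + 60*200 = 12060
step 3: join A via merge
    card(P join A) = 6000*400/(40) = 60000
    cost = 12060 + 6000*13 + 400*9 + 6000 + 400 = 100060

100060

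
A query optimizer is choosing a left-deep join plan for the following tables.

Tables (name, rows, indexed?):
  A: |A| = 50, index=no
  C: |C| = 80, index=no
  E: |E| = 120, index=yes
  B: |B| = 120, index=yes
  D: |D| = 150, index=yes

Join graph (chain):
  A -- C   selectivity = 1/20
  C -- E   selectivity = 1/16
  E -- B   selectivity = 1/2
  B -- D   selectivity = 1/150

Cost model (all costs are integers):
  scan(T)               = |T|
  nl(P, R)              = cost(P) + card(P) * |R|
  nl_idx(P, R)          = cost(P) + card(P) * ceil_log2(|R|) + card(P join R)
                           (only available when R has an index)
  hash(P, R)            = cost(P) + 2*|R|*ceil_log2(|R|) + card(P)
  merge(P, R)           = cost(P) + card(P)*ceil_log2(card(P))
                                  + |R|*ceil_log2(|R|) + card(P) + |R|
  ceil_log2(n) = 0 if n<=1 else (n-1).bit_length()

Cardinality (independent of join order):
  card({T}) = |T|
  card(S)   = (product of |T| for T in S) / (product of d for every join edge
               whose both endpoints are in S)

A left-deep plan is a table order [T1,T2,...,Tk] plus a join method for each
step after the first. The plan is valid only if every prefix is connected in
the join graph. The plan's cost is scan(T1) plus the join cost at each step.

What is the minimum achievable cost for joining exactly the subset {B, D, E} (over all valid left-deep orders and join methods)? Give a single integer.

Selinger DP over subsets of {B,D,E}:
  {E}: scan cost=120, card=120
  {B}: scan cost=120, card=120
  {D}: scan cost=150, card=150
  {BE}: card=7200; try (E,hash)→1920, (B,hash)→1920, (E,merge)→2040, (B,merge)→2040, (E,nl_idx)→8160, (B,nl_idx)→8160 …(+2); best=1920 via (E,hash)
  {BD}: card=120; try (D,nl_idx)→1200, (B,nl_idx)→1320, (B,hash)→1980, (D,merge)→2430, (B,merge)→2460, (D,hash)→2640 …(+2); best=1200 via (D,nl_idx)
  {BDE}: card=7200; try (E,hash)→3000, (E,merge)→3120, (E,nl_idx)→9240, (D,hash)→11520, (E,nl)→15600, (D,nl_idx)→66720 …(+2); best=3000 via (E,hash)

3000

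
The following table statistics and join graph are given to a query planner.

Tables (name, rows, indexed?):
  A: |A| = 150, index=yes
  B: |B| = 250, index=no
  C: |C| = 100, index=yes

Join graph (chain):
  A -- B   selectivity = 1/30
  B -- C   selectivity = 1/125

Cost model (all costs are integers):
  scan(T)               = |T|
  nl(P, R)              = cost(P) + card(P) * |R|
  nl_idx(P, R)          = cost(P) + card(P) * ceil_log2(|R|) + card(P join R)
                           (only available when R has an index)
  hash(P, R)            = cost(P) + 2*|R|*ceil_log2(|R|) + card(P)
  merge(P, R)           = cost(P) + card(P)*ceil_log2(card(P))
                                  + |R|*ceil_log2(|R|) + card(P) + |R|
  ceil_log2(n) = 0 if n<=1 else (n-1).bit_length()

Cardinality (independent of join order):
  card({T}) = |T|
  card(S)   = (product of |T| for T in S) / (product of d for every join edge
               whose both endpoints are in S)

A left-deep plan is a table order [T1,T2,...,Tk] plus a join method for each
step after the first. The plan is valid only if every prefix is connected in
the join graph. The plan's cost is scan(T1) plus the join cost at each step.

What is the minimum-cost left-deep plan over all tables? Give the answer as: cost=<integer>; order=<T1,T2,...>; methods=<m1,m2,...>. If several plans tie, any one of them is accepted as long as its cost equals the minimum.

Selinger DP (subsets sized 1..n):
  {A}: scan cost=150, card=150
  {B}: scan cost=250, card=250
  {C}: scan cost=100, card=100
  {AB}: card=1250; try (A,hash)→2900, (A,nl_idx)→3500, (B,merge)→3750, (A,merge)→3850, (B,hash)→4300, (B,nl)→37650 …(+1); best=2900 via (A,hash)
  {BC}: card=200; try (C,hash)→1900, (C,nl_idx)→2200, (B,merge)→3150, (C,merge)→3300, (B,hash)→4200, (B,nl)→25100 …(+1); best=1900 via (C,hash)
  {ABC}: card=1000; try (A,hash)→4500, (A,nl_idx)→4500, (A,merge)→5050, (C,hash)→5550, (C,nl_idx)→12650, (C,merge)→18700 …(+2); best=4500 via (A,hash)

cost=4500; order=B,C,A; methods=hash,hash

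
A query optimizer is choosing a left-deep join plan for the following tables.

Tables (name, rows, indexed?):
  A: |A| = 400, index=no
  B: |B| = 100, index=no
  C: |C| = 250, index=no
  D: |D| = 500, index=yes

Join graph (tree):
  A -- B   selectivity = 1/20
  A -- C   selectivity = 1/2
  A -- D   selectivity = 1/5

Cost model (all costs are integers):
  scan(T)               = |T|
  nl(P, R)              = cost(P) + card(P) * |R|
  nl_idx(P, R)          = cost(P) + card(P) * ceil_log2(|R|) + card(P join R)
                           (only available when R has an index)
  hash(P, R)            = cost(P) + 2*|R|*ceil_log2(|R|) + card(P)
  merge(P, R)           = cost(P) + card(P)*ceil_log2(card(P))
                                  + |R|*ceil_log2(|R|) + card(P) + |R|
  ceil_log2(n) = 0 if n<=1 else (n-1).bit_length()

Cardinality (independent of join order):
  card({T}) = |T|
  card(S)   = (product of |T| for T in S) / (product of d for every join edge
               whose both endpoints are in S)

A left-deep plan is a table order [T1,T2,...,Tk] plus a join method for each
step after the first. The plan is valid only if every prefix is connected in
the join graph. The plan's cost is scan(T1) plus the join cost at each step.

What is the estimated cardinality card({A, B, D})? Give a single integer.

Tables in S: A(400), B(100), D(500)
Edges inside S: A-B(d=20), A-D(d=5)
numerator = 400 * 100 * 500 = 20000000
denominator = 20 * 5 = 100
card(S) = 20000000 / 100 = 200000

200000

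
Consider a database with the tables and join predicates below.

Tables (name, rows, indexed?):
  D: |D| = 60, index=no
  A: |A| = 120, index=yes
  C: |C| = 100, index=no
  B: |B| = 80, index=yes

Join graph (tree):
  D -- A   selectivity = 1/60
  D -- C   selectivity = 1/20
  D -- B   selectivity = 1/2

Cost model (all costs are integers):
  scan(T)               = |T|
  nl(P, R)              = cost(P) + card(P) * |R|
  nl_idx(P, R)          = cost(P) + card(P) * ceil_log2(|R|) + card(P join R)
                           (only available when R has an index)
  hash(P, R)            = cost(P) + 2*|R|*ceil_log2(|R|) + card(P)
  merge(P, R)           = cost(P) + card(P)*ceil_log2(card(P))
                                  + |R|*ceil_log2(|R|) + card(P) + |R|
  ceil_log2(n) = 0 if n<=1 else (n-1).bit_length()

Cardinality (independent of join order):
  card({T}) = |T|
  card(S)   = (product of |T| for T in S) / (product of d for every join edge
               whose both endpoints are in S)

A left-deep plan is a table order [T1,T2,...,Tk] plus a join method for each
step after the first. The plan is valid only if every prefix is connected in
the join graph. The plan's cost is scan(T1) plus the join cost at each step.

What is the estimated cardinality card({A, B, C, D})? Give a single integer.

24000

Tables in S: A(120), B(80), C(100), D(60)
Edges inside S: D-A(d=60), D-C(d=20), D-B(d=2)
numerator = 120 * 80 * 100 * 60 = 57600000
denominator = 60 * 20 * 2 = 2400
card(S) = 57600000 / 2400 = 24000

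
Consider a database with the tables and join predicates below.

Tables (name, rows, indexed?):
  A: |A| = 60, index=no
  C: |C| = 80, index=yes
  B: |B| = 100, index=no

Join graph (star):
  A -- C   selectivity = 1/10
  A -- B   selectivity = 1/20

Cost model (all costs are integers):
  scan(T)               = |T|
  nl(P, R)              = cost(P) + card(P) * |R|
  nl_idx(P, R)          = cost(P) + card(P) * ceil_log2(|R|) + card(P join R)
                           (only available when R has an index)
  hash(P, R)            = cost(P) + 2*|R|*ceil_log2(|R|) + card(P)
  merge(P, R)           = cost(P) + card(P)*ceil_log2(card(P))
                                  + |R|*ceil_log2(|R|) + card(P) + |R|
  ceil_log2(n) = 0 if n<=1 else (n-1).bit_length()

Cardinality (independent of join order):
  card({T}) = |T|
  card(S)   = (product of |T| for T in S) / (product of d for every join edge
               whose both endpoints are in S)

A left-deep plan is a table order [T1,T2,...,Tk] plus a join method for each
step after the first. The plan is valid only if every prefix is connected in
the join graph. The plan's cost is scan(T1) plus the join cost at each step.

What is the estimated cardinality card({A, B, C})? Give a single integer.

Tables in S: A(60), B(100), C(80)
Edges inside S: A-C(d=10), A-B(d=20)
numerator = 60 * 100 * 80 = 480000
denominator = 10 * 20 = 200
card(S) = 480000 / 200 = 2400

2400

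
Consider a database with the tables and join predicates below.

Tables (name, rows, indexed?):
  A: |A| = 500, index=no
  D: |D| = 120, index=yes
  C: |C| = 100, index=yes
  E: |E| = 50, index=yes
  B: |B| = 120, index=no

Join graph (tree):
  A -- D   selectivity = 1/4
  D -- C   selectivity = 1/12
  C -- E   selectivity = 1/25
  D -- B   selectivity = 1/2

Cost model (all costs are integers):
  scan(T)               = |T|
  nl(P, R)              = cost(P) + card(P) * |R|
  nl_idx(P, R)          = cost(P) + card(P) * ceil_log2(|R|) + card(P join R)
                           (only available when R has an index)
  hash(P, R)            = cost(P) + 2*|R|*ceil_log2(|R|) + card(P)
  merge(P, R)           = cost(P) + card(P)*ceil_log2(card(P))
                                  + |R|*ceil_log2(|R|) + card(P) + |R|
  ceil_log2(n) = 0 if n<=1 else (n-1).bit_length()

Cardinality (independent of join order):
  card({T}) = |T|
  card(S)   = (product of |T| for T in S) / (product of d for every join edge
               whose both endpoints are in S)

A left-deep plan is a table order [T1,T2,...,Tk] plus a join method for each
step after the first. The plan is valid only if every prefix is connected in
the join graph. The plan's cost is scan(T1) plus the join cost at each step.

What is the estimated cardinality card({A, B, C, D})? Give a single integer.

7500000

Tables in S: A(500), B(120), C(100), D(120)
Edges inside S: A-D(d=4), D-C(d=12), D-B(d=2)
numerator = 500 * 120 * 100 * 120 = 720000000
denominator = 4 * 12 * 2 = 96
card(S) = 720000000 / 96 = 7500000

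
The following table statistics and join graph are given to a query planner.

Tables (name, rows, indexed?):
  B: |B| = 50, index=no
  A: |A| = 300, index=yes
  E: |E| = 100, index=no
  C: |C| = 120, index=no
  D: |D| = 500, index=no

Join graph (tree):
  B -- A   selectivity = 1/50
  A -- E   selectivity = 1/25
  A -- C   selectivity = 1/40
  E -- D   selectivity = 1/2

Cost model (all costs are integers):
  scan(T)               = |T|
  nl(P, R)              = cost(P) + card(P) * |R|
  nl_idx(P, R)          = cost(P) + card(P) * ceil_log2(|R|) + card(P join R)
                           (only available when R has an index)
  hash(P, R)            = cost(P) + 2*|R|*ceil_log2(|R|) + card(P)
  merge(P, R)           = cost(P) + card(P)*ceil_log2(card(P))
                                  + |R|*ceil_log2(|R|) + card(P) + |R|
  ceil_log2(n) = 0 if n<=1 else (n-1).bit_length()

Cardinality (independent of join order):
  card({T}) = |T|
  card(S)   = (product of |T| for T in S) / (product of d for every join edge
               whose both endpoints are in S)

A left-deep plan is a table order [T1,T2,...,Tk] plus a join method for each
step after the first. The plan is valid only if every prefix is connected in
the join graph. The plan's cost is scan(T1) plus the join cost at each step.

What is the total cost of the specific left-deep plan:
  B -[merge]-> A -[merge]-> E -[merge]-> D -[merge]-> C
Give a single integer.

step 1: scan B: cost=50, card=50
step 2: join A via merge
    card(P join A) = 50*300/(50) = 300
    cost = 50 + 50*6 + 300*9 + 50 + 300 = 3400
step 3: join E via merge
    card(P join E) = 300*100/(25) = 1200
    cost = 3400 + 300*9 + 100*7 + 300 + 100 = 7200
step 4: join D via merge
    card(P join D) = 1200*500/(2) = 300000
    cost = 7200 + 1200*11 + 500*9 + 1200 + 500 = 26600
step 5: join C via merge
    card(P join C) = 300000*120/(40) = 900000
    cost = 26600 + 300000*19 + 120*7 + 300000 + 120 = 6027560

6027560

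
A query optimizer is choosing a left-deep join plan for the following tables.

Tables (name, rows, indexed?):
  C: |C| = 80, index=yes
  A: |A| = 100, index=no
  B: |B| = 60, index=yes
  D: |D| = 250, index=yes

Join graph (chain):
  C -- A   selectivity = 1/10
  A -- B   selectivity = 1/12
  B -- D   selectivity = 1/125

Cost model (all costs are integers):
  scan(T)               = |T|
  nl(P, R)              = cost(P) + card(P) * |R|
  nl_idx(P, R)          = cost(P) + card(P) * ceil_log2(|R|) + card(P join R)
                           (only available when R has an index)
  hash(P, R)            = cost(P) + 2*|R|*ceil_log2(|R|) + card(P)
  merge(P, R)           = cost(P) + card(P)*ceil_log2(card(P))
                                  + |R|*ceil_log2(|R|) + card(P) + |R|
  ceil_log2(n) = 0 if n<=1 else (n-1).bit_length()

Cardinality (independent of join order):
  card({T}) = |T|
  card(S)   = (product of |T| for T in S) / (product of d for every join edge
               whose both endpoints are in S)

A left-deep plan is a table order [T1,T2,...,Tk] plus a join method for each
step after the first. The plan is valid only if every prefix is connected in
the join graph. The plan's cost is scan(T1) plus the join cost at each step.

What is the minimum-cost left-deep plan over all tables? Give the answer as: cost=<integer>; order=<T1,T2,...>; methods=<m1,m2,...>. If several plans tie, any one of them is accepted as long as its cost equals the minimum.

cost=4300; order=B,D,A,C; methods=nl_idx,hash,hash

Selinger DP (subsets sized 1..n):
  {C}: scan cost=80, card=80
  {A}: scan cost=100, card=100
  {B}: scan cost=60, card=60
  {D}: scan cost=250, card=250
  {AC}: card=800; try (C,hash)→1320, (A,merge)→1520, (C,merge)→1540, (A,hash)→1560, (C,nl_idx)→1600, (A,nl)→8080 …(+1); best=1320 via (C,hash)
  {AB}: card=500; try (B,hash)→920, (B,nl_idx)→1200, (A,merge)→1280, (B,merge)→1320, (A,hash)→1520, (A,nl)→6060 …(+1); best=920 via (B,hash)
  {BD}: card=120; try (D,nl_idx)→660, (B,hash)→1220, (B,nl_idx)→1870, (D,merge)→2730, (B,merge)→2920, (D,hash)→4120 …(+2); best=660 via (D,nl_idx)
  {ABC}: card=4000; try (C,hash)→2540, (B,hash)→2840, (C,merge)→6560, (C,nl_idx)→8420, (B,nl_idx)→10120, (B,merge)→10540 …(+2); best=2540 via (C,hash)
  {ABD}: card=1000; try (A,hash)→2180, (A,merge)→2420, (D,hash)→5420, (D,nl_idx)→5920, (D,merge)→8170, (A,nl)→12660 …(+1); best=2180 via (A,hash)
  {ABCD}: card=8000; try (C,hash)→4300, (D,hash)→10540, (C,merge)→13820, (C,nl_idx)→17180, (D,nl_idx)→42540, (D,merge)→56790 …(+2); best=4300 via (C,hash)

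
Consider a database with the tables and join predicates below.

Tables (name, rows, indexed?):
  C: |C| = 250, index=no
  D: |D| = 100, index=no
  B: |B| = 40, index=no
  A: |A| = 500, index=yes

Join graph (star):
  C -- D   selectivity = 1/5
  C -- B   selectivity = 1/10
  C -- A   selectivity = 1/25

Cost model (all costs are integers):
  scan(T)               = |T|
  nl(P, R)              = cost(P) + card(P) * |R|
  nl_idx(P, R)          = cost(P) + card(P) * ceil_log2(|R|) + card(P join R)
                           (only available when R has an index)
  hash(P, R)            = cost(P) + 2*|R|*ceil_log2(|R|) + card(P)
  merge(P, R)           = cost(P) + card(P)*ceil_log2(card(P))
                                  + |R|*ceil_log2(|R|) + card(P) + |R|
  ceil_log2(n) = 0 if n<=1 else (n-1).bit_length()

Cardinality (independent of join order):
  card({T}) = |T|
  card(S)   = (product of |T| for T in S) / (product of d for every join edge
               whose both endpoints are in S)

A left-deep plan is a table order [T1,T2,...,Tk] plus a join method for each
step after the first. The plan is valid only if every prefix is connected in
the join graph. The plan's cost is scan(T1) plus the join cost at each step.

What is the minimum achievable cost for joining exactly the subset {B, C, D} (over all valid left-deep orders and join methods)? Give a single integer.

Selinger DP over subsets of {B,C,D}:
  {C}: scan cost=250, card=250
  {D}: scan cost=100, card=100
  {B}: scan cost=40, card=40
  {CD}: card=5000; try (D,hash)→1900, (C,merge)→3150, (D,merge)→3300, (C,hash)→4200, (C,nl)→25100, (D,nl)→25250; best=1900 via (D,hash)
  {BC}: card=1000; try (B,hash)→980, (C,merge)→2570, (B,merge)→2780, (C,hash)→4080, (C,nl)→10040, (B,nl)→10250; best=980 via (B,hash)
  {BCD}: card=20000; try (D,hash)→3380, (B,hash)→7380, (D,merge)→12780, (B,merge)→72180, (D,nl)→100980, (B,nl)→201900; best=3380 via (D,hash)

3380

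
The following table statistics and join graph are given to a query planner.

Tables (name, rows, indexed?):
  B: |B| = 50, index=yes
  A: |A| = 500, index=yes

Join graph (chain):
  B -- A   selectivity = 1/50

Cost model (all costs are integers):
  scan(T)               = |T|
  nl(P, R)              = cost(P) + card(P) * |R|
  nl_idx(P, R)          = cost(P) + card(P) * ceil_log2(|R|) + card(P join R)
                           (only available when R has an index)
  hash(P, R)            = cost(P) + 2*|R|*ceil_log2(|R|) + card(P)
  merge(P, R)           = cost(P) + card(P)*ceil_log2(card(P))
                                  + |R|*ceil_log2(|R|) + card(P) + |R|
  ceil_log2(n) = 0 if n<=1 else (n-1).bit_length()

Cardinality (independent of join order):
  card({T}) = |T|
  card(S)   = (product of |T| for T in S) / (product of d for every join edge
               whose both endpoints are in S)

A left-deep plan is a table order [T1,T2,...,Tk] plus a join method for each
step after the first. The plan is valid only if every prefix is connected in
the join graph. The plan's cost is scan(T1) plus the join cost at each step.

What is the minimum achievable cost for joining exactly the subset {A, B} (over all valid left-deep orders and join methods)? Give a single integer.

1000

Selinger DP over subsets of {A,B}:
  {B}: scan cost=50, card=50
  {A}: scan cost=500, card=500
  {AB}: card=500; try (A,nl_idx)→1000, (B,hash)→1600, (B,nl_idx)→4000, (A,merge)→5400, (B,merge)→5850, (A,hash)→9100 …(+2); best=1000 via (A,nl_idx)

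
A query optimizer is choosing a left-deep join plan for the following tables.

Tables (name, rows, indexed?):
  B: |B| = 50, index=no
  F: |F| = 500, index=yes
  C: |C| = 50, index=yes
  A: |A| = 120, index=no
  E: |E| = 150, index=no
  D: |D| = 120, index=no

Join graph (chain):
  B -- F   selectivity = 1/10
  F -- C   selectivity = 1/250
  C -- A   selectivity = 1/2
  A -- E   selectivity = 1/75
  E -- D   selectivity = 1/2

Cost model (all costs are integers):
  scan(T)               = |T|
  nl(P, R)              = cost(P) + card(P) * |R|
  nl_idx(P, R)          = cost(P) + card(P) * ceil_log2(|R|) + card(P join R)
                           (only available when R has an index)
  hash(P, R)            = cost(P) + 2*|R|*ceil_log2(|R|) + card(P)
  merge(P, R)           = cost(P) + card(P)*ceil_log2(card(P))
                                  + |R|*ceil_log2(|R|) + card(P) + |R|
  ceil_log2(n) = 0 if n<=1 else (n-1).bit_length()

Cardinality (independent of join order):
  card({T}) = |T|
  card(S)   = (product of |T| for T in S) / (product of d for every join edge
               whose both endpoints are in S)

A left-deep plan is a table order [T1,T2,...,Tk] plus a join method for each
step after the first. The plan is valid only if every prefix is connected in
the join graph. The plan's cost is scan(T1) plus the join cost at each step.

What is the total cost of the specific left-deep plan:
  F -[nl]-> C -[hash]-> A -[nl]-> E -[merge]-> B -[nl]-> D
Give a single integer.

8307630

step 1: scan F: cost=500, card=500
step 2: join C via nl
    card(P join C) = 500*50/(250) = 100
    cost = 500 + 500*50 = 25500
step 3: join A via hash
    card(P join A) = 100*120/(2) = 6000
    cost = 25500 + 2*120*7 + 100 = 27280
step 4: join E via nl
    card(P join E) = 6000*150/(75) = 12000
    cost = 27280 + 6000*150 = 927280
step 5: join B via merge
    card(P join B) = 12000*50/(10) = 60000
    cost = 927280 + 12000*14 + 50*6 + 12000 + 50 = 1107630
step 6: join D via nl
    card(P join D) = 60000*120/(2) = 3600000
    cost = 1107630 + 60000*120 = 8307630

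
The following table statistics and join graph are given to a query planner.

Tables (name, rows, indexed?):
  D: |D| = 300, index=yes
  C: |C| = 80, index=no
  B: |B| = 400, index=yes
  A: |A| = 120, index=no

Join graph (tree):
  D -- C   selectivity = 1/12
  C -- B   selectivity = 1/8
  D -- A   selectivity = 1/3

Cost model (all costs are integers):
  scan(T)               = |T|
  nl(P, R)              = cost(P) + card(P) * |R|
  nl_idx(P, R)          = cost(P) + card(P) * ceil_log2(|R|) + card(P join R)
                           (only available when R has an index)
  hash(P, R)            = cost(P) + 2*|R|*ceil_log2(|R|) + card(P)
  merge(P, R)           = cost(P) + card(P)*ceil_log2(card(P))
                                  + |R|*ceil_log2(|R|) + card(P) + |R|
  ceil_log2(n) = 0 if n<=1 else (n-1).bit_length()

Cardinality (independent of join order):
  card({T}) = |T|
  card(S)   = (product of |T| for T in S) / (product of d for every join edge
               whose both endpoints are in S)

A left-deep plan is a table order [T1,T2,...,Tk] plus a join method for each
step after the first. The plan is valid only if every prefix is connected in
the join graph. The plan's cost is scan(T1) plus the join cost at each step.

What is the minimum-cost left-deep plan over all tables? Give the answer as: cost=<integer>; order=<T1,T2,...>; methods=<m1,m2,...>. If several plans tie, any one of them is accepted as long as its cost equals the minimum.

Selinger DP (subsets sized 1..n):
  {D}: scan cost=300, card=300
  {C}: scan cost=80, card=80
  {B}: scan cost=400, card=400
  {A}: scan cost=120, card=120
  {CD}: card=2000; try (C,hash)→1720, (D,nl_idx)→2800, (D,merge)→3720, (C,merge)→3940, (D,hash)→5560, (D,nl)→24080 …(+1); best=1720 via (C,hash)
  {AD}: card=12000; try (A,hash)→2280, (D,merge)→4080, (A,merge)→4260, (D,hash)→5640, (D,nl_idx)→13200, (D,nl)→36120 …(+1); best=2280 via (A,hash)
  {BC}: card=4000; try (C,hash)→1920, (B,merge)→4720, (B,nl_idx)→4800, (C,merge)→5040, (B,hash)→7360, (B,nl)→32080 …(+1); best=1920 via (C,hash)
  {BCD}: card=100000; try (B,hash)→10920, (D,hash)→11320, (B,merge)→29720, (D,merge)→56920, (B,nl_idx)→119720, (D,nl_idx)→137920 …(+2); best=10920 via (B,hash)
  {ACD}: card=80000; try (A,hash)→5400, (C,hash)→15400, (A,merge)→26680, (C,merge)→182920, (A,nl)→241720, (C,nl)→962280; best=5400 via (A,hash)
  {ABCD}: card=4000000; try (B,hash)→92600, (A,hash)→112600, (B,merge)→1449400, (A,merge)→1811880, (B,nl_idx)→4725400, (A,nl)→12010920 …(+1); best=92600 via (B,hash)

cost=92600; order=D,C,A,B; methods=hash,hash,hash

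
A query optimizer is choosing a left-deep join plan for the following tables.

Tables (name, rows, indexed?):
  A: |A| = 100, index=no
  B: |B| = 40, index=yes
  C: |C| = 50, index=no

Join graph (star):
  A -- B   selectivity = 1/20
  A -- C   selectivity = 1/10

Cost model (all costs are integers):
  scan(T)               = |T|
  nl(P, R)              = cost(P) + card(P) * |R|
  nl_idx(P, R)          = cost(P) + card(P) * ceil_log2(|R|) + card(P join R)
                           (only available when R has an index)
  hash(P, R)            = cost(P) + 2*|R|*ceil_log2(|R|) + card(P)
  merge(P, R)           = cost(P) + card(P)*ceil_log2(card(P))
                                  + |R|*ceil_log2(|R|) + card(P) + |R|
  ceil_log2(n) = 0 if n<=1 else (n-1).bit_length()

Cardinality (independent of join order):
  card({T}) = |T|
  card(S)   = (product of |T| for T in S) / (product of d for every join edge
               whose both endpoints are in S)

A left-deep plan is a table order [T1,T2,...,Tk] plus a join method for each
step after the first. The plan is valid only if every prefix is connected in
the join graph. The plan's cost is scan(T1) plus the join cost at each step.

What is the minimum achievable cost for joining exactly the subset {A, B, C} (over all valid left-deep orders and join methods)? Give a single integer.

1480

Selinger DP over subsets of {A,B,C}:
  {A}: scan cost=100, card=100
  {B}: scan cost=40, card=40
  {C}: scan cost=50, card=50
  {AB}: card=200; try (B,hash)→680, (B,nl_idx)→900, (A,merge)→1120, (B,merge)→1180, (A,hash)→1480, (A,nl)→4040 …(+1); best=680 via (B,hash)
  {AC}: card=500; try (C,hash)→800, (A,merge)→1200, (C,merge)→1250, (A,hash)→1500, (A,nl)→5050, (C,nl)→5100; best=800 via (C,hash)
  {ABC}: card=1000; try (C,hash)→1480, (B,hash)→1780, (C,merge)→2830, (B,nl_idx)→4800, (B,merge)→6080, (C,nl)→10680 …(+1); best=1480 via (C,hash)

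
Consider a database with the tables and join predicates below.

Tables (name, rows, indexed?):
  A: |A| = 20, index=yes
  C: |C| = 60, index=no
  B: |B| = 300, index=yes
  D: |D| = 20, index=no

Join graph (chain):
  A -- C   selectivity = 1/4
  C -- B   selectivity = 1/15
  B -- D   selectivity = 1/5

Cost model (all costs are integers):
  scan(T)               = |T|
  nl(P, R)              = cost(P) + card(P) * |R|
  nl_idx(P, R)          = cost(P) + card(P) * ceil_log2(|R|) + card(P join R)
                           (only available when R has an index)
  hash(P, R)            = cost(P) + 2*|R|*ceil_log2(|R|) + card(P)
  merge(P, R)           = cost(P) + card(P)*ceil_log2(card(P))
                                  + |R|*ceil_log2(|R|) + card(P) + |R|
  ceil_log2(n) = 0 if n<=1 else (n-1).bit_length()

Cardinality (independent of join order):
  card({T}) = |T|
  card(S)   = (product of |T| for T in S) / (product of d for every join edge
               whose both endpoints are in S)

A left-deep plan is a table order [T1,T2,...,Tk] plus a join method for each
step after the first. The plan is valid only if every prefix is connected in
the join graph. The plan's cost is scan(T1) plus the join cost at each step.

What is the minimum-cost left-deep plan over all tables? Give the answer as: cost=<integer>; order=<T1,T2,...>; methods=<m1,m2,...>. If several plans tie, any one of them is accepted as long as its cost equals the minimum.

cost=7720; order=B,C,D,A; methods=hash,hash,hash

Selinger DP (subsets sized 1..n):
  {A}: scan cost=20, card=20
  {C}: scan cost=60, card=60
  {B}: scan cost=300, card=300
  {D}: scan cost=20, card=20
  {AC}: card=300; try (A,hash)→320, (C,merge)→560, (A,merge)→600, (A,nl_idx)→660, (C,hash)→760, (C,nl)→1220 …(+1); best=320 via (A,hash)
  {BC}: card=1200; try (C,hash)→1320, (B,nl_idx)→1800, (B,merge)→3480, (C,merge)→3720, (B,hash)→5520, (B,nl)→18060 …(+1); best=1320 via (C,hash)
  {BD}: card=1200; try (D,hash)→800, (B,nl_idx)→1400, (B,merge)→3140, (D,merge)→3420, (B,hash)→5440, (B,nl)→6020 …(+1); best=800 via (D,hash)
  {ABC}: card=6000; try (A,hash)→2720, (B,hash)→6020, (B,merge)→6320, (B,nl_idx)→9020, (A,nl_idx)→13320, (A,merge)→15840 …(+2); best=2720 via (A,hash)
  {BCD}: card=4800; try (D,hash)→2720, (C,hash)→2720, (C,merge)→15620, (D,merge)→15840, (D,nl)→25320, (C,nl)→72800; best=2720 via (D,hash)
  {ABCD}: card=24000; try (A,hash)→7720, (D,hash)→8920, (A,nl_idx)→50720, (A,merge)→70040, (D,merge)→86840, (A,nl)→98720 …(+1); best=7720 via (A,hash)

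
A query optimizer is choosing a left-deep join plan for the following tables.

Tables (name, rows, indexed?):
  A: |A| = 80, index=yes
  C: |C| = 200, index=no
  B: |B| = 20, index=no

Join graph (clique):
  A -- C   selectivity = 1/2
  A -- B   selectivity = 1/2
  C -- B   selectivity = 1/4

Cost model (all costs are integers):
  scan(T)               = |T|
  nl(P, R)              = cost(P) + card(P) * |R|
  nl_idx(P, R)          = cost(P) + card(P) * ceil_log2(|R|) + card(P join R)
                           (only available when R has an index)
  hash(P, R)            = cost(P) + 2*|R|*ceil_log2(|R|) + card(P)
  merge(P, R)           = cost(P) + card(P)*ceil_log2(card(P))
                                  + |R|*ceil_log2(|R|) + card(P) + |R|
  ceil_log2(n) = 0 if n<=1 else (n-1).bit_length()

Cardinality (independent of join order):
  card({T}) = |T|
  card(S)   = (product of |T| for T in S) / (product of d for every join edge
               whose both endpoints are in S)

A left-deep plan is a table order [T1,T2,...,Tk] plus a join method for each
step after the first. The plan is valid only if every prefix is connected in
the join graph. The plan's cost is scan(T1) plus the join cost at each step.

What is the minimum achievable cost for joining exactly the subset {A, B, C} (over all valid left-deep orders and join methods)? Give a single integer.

Selinger DP over subsets of {A,B,C}:
  {A}: scan cost=80, card=80
  {C}: scan cost=200, card=200
  {B}: scan cost=20, card=20
  {AC}: card=8000; try (A,hash)→1520, (C,merge)→2520, (A,merge)→2640, (C,hash)→3360, (A,nl_idx)→9600, (C,nl)→16080 …(+1); best=1520 via (A,hash)
  {AB}: card=800; try (B,hash)→360, (A,merge)→780, (B,merge)→840, (A,nl_idx)→960, (A,hash)→1160, (A,nl)→1620 …(+1); best=360 via (B,hash)
  {BC}: card=1000; try (B,hash)→600, (C,merge)→1940, (B,merge)→2120, (C,hash)→3240, (C,nl)→4020, (B,nl)→4200; best=600 via (B,hash)
  {ABC}: card=20000; try (A,hash)→2720, (C,hash)→4360, (B,hash)→9720, (C,merge)→10960, (A,merge)→12240, (A,nl_idx)→27600 …(+4); best=2720 via (A,hash)

2720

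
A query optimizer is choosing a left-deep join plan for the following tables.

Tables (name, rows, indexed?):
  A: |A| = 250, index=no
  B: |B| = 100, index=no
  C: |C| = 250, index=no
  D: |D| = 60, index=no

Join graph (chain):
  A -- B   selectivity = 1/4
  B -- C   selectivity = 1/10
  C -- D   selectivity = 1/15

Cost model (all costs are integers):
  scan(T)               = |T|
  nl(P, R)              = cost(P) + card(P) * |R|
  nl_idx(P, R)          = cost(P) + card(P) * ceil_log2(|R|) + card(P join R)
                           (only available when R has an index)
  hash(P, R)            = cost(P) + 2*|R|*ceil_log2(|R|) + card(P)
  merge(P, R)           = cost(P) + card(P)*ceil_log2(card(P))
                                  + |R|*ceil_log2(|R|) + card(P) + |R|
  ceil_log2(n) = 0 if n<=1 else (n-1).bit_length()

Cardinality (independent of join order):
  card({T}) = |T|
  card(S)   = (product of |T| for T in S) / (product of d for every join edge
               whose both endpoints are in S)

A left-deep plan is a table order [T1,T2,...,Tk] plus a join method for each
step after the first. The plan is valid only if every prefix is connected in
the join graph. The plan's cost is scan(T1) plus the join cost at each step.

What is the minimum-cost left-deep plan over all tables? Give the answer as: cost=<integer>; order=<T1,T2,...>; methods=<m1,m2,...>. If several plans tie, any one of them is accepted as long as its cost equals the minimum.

cost=17620; order=C,D,B,A; methods=hash,hash,hash

Selinger DP (subsets sized 1..n):
  {A}: scan cost=250, card=250
  {B}: scan cost=100, card=100
  {C}: scan cost=250, card=250
  {D}: scan cost=60, card=60
  {AB}: card=6250; try (B,hash)→1900, (A,merge)→3150, (B,merge)→3300, (A,hash)→4200, (A,nl)→25100, (B,nl)→25250; best=1900 via (B,hash)
  {BC}: card=2500; try (B,hash)→1900, (C,merge)→3150, (B,merge)→3300, (C,hash)→4200, (C,nl)→25100, (B,nl)→25250; best=1900 via (B,hash)
  {CD}: card=1000; try (D,hash)→1220, (C,merge)→2730, (D,merge)→2920, (C,hash)→4120, (C,nl)→15060, (D,nl)→15250; best=1220 via (D,hash)
  {ABC}: card=156250; try (A,hash)→8400, (C,hash)→12150, (A,merge)→36650, (C,merge)→91650, (A,nl)→626900, (C,nl)→1564400; best=8400 via (A,hash)
  {BCD}: card=10000; try (B,hash)→3620, (D,hash)→5120, (B,merge)→13020, (D,merge)→34820, (B,nl)→101220, (D,nl)→151900; best=3620 via (B,hash)
  {ABCD}: card=625000; try (A,hash)→17620, (A,merge)→155870, (D,hash)→165370, (A,nl)→2503620, (D,merge)→2977570, (D,nl)→9383400; best=17620 via (A,hash)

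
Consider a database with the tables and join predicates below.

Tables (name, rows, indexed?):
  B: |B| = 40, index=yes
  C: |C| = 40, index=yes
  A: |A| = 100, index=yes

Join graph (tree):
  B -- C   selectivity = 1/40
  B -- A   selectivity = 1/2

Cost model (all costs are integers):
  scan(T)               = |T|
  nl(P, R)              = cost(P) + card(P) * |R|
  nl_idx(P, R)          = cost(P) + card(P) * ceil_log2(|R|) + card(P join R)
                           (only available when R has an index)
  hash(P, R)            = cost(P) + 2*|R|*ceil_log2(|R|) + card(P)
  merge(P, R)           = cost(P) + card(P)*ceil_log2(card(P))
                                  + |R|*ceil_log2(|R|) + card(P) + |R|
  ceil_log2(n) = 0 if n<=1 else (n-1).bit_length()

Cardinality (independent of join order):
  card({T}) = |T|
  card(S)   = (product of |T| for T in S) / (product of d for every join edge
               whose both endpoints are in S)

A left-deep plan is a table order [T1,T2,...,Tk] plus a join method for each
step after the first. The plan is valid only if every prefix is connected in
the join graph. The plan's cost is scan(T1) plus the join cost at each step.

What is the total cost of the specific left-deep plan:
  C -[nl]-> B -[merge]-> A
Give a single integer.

2720

step 1: scan C: cost=40, card=40
step 2: join B via nl
    card(P join B) = 40*40/(40) = 40
    cost = 40 + 40*40 = 1640
step 3: join A via merge
    card(P join A) = 40*100/(2) = 2000
    cost = 1640 + 40*6 + 100*7 + 40 + 100 = 2720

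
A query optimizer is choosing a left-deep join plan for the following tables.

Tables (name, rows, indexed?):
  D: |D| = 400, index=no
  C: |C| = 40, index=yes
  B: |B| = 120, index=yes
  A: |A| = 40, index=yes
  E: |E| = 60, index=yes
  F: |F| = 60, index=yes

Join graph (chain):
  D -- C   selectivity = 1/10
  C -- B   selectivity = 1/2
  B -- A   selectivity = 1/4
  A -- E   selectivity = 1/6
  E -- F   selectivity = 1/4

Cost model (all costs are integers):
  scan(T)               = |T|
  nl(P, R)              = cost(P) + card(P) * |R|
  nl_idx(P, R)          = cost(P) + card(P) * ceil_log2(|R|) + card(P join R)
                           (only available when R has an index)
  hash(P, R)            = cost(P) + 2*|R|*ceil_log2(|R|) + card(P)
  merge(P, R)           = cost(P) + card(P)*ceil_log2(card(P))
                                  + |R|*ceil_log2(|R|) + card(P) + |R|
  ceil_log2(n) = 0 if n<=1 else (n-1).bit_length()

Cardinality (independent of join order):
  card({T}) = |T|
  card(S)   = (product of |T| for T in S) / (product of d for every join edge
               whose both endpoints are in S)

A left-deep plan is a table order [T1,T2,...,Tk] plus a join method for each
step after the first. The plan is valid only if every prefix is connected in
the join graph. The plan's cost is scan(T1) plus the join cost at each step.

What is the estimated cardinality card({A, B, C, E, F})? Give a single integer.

Tables in S: A(40), B(120), C(40), E(60), F(60)
Edges inside S: C-B(d=2), B-A(d=4), A-E(d=6), E-F(d=4)
numerator = 40 * 120 * 40 * 60 * 60 = 691200000
denominator = 2 * 4 * 6 * 4 = 192
card(S) = 691200000 / 192 = 3600000

3600000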